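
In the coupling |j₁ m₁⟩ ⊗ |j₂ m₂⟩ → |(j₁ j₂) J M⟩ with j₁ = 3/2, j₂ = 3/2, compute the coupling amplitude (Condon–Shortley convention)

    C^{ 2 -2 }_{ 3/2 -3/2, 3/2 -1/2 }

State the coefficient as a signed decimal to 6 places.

j₁+j₂−J=1  J+j₁−j₂=2  J−j₁+j₂=2  j₁+j₂+J+1=6
(j₁±m₁, j₂±m₂, J±M) = (0,3,1,2,0,4)
P² = 8
sum k=1..1:
  [1] −1/4 = -1/4
S = -1/4
C² = P²·S² = 1/2 ; C = -0.707107

-0.707107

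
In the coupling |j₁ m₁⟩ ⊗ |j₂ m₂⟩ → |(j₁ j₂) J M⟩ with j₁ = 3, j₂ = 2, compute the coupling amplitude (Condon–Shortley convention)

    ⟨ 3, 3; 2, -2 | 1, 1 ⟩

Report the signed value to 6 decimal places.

+√(3/7) = +0.654654

triangle: 4!×2!×0!/7! = 48/5040
(j±m)!: 6!×0!×0!×4!×2!×0! = 34560
prefactor² = (2J+1)×Δ×N² = 6912/7
  k=0: +1/(0!×4!×0!×0!×2!×0!) = 1/48
Σ = 1/48  ⇒  CG² = 6912/7×1/48² = 3/7
CG = +√(3/7) = +0.654654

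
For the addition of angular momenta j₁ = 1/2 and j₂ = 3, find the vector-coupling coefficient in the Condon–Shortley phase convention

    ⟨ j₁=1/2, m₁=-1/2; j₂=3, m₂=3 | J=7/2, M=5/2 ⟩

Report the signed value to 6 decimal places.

+√(1/7) ≈ +0.377964

triangle: 0!×1!×6!/8! = 720/40320
(j±m)!: 0!×1!×6!×0!×6!×1! = 518400
prefactor² = (2J+1)×Δ×N² = 518400/7
  k=0: +1/(0!×0!×1!×6!×0!×0!) = 1/720
Σ = 1/720  ⇒  CG² = 518400/7×1/720² = 1/7
CG = +√(1/7) = +0.377964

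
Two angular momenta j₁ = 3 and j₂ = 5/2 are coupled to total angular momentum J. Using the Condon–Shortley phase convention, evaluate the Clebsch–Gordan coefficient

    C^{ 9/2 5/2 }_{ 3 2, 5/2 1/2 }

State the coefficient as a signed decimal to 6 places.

+√(49/198) ≈ +0.497468

√[10·1!5!4!/11! · 5!1!3!2!7!2!] = √(115200/11)
  +(−1)^0/∏(0,1,1,3,4,1)! = 1/144  (running 1/144)
  +(−1)^1/∏(1,0,0,2,5,2)! = -1/480  (running 7/1440)
⟨..|..⟩ = √(115200/11)·(7/1440) = +0.497468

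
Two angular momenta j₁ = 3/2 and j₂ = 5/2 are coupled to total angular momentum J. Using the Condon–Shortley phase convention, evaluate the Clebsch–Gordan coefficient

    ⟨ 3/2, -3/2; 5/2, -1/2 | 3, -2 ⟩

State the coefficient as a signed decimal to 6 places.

-0.707107

√[7·1!2!4!/8! · 0!3!2!3!1!5!] = √(72)
  +(−1)^1/∏(1,0,2,1,0,3)! = -1/12  (running -1/12)
⟨..|..⟩ = √(72)·(-1/12) = -0.707107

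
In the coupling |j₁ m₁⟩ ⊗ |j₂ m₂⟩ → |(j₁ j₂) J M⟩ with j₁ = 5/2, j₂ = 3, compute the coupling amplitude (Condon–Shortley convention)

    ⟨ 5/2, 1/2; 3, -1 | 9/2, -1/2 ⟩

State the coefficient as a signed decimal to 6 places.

j₁+j₂−J=1  J+j₁−j₂=4  J−j₁+j₂=5  j₁+j₂+J+1=11
(j₁±m₁, j₂±m₂, J±M) = (3,2,2,4,4,5)
P² = 92160/77
sum k=0..1:
  [0] +1/48 = 1/48
  [1] −1/144 = -1/144
S = 1/72
C² = P²·S² = 160/693 ; C = +0.480500

+0.480500  (= +√(160/693))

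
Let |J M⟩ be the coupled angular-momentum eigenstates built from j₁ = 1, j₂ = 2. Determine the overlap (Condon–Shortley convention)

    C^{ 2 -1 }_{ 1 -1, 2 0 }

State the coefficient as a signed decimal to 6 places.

triangle: 1!*1!*3!/6! = 6/720
(j±m)!: 0!*2!*2!*2!*1!*3! = 48
prefactor² = (2J+1)*Δ*N² = 2
  k=1: −1/(1!*0!*1!*1!*0!*2!) = -1/2
Σ = -1/2  ⇒  CG² = 2*(-1/2)² = 1/2
CG = −√(1/2) = -0.707107

−√(1/2) ≈ -0.707107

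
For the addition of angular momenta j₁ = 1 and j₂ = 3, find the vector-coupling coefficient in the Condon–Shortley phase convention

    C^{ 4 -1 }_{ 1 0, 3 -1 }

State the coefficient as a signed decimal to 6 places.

+0.731925

√[9·0!2!6!/9! · 1!1!2!4!3!5!] = √(8640/7)
  +(−1)^0/∏(0,0,1,2,1,4)! = 1/48  (running 1/48)
⟨..|..⟩ = √(8640/7)·(1/48) = +0.731925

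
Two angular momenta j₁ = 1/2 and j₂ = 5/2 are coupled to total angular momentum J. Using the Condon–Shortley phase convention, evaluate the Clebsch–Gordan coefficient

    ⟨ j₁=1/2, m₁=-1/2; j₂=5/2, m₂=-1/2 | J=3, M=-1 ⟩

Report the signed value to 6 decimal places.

√[7·0!1!5!/7! · 0!1!2!3!2!4!] = √(96)
  +(−1)^0/∏(0,0,1,2,0,3)! = 1/12  (running 1/12)
⟨..|..⟩ = √(96)·(1/12) = +0.816497

+0.816497  (= +√(2/3))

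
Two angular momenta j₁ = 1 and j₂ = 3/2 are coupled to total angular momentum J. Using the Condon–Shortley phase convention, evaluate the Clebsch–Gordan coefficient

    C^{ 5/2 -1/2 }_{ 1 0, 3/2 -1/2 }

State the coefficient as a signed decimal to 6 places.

triangle: 0!·2!·3!/6! = 12/720
(j±m)!: 1!·1!·1!·2!·2!·3! = 24
prefactor² = (2J+1)·Δ·N² = 12/5
  k=0: +1/(0!·0!·1!·1!·1!·2!) = 1/2
Σ = 1/2  ⇒  CG² = 12/5·1/2² = 3/5
CG = +√(3/5) = +0.774597

+0.774597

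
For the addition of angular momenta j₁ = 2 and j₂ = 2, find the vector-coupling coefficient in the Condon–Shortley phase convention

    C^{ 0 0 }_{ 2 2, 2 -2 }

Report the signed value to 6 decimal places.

√[1·4!0!0!/5! · 4!0!0!4!0!0!] = √(576/5)
  +(−1)^0/∏(0,4,0,0,0,0)! = 1/24  (running 1/24)
⟨..|..⟩ = √(576/5)·(1/24) = +0.447214

+0.447214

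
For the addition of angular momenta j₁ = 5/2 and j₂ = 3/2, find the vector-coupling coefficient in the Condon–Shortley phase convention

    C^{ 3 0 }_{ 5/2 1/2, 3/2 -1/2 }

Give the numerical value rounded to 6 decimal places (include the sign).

+√(1/5) = +0.447214

triangle: 1!×4!×2!/8! = 48/40320
(j±m)!: 3!×2!×1!×2!×3!×3! = 864
prefactor² = (2J+1)×Δ×N² = 36/5
  k=0: +1/(0!×1!×2!×1!×2!×1!) = 1/4
  k=1: −1/(1!×0!×1!×0!×3!×2!) = -1/12
Σ = 1/6  ⇒  CG² = 36/5×1/6² = 1/5
CG = +√(1/5) = +0.447214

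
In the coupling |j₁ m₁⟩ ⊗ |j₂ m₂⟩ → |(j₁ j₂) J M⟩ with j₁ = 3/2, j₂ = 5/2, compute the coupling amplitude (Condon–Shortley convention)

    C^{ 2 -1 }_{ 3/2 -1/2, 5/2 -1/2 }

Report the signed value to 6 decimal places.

j₁+j₂−J=2  J+j₁−j₂=1  J−j₁+j₂=3  j₁+j₂+J+1=7
(j₁±m₁, j₂±m₂, J±M) = (1,2,2,3,1,3)
P² = 12/7
sum k=1..2:
  [1] −1/2 = -1/2
  [2] +1/12 = 1/12
S = -5/12
C² = P²·S² = 25/84 ; C = -0.545545

−√(25/84) = -0.545545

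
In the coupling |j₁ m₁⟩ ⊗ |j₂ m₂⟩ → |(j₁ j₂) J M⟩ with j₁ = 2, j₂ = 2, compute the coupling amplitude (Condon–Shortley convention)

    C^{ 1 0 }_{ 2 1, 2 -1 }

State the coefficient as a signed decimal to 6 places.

-0.316228  (= −√(1/10))

√[3·3!1!1!/6! · 3!1!1!3!1!1!] = √(9/10)
  +(−1)^0/∏(0,3,1,1,0,0)! = 1/6  (running 1/6)
  +(−1)^1/∏(1,2,0,0,1,1)! = -1/2  (running -1/3)
⟨..|..⟩ = √(9/10)·(-1/3) = -0.316228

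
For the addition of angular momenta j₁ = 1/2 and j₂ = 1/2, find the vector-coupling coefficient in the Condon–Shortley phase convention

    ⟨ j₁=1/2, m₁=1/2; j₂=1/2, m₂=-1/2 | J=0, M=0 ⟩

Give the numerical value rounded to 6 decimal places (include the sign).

+√(1/2) = +0.707107

triangle: 1!*0!*0!/2! = 1/2
(j±m)!: 1!*0!*0!*1!*0!*0! = 1
prefactor² = (2J+1)*Δ*N² = 1/2
  k=0: +1/(0!*1!*0!*0!*0!*0!) = 1
Σ = 1  ⇒  CG² = 1/2*1² = 1/2
CG = +√(1/2) = +0.707107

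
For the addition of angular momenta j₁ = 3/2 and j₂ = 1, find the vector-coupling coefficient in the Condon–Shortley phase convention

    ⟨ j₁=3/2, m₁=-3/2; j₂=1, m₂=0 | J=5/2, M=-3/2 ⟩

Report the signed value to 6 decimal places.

j₁+j₂−J=0  J+j₁−j₂=3  J−j₁+j₂=2  j₁+j₂+J+1=6
(j₁±m₁, j₂±m₂, J±M) = (0,3,1,1,1,4)
P² = 72/5
sum k=0..0:
  [0] +1/6 = 1/6
S = 1/6
C² = P²·S² = 2/5 ; C = +0.632456

+0.632456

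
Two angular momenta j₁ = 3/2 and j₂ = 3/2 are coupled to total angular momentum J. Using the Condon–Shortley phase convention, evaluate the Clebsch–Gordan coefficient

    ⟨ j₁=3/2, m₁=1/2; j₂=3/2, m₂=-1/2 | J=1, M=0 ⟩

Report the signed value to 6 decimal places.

j₁+j₂−J=2  J+j₁−j₂=1  J−j₁+j₂=1  j₁+j₂+J+1=5
(j₁±m₁, j₂±m₂, J±M) = (2,1,1,2,1,1)
P² = 1/5
sum k=0..1:
  [0] +1/2 = 1/2
  [1] −1/1 = -1
S = -1/2
C² = P²·S² = 1/20 ; C = -0.223607

-0.223607  (= −√(1/20))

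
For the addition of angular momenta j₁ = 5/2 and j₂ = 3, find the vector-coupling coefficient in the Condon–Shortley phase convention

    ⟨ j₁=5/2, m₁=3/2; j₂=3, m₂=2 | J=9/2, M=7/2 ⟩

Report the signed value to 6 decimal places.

−√(1/99) = -0.100504

triangle: 1!×4!×5!/11! = 2880/39916800
(j±m)!: 4!×1!×5!×1!×8!×1! = 116121600
prefactor² = (2J+1)×Δ×N² = 921600/11
  k=0: +1/(0!×1!×1!×5!×3!×0!) = 1/720
  k=1: −1/(1!×0!×0!×4!×4!×1!) = -1/576
Σ = -1/2880  ⇒  CG² = 921600/11×(-1/2880)² = 1/99
CG = −√(1/99) = -0.100504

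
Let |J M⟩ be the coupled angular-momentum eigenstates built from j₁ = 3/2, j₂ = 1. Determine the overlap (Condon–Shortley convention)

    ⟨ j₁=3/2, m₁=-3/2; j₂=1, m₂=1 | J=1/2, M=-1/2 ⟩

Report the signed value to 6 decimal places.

√[2·2!1!0!/4! · 0!3!2!0!0!1!] = √(2)
  +(−1)^2/∏(2,0,1,0,0,0)! = 1/2  (running 1/2)
⟨..|..⟩ = √(2)·(1/2) = +0.707107

+√(1/2) ≈ +0.707107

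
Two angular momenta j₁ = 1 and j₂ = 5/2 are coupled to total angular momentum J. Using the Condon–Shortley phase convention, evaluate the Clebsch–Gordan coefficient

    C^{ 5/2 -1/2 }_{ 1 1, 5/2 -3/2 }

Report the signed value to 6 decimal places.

√[6·1!1!4!/7! · 2!0!1!4!2!3!] = √(576/35)
  +(−1)^0/∏(0,1,0,1,1,3)! = 1/6  (running 1/6)
⟨..|..⟩ = √(576/35)·(1/6) = +0.676123

+√(16/35) ≈ +0.676123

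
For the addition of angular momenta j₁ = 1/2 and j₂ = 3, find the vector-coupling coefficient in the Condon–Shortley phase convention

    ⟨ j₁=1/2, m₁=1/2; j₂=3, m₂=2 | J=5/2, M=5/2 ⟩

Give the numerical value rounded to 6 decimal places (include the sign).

j₁+j₂−J=1  J+j₁−j₂=0  J−j₁+j₂=5  j₁+j₂+J+1=7
(j₁±m₁, j₂±m₂, J±M) = (1,0,5,1,5,0)
P² = 14400/7
sum k=0..0:
  [0] +1/120 = 1/120
S = 1/120
C² = P²·S² = 1/7 ; C = +0.377964

+0.377964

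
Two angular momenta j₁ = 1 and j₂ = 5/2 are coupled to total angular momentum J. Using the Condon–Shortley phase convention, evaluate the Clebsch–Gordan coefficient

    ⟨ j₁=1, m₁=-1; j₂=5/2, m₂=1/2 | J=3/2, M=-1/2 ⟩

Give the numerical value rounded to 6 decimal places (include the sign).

+0.447214  (= +√(1/5))

j₁+j₂−J=2  J+j₁−j₂=0  J−j₁+j₂=3  j₁+j₂+J+1=6
(j₁±m₁, j₂±m₂, J±M) = (0,2,3,2,1,2)
P² = 16/5
sum k=2..2:
  [2] +1/4 = 1/4
S = 1/4
C² = P²·S² = 1/5 ; C = +0.447214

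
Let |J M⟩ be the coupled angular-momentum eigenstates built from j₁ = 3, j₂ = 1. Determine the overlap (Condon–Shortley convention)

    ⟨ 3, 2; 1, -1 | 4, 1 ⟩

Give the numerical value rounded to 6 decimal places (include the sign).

√[9·0!6!2!/9! · 5!1!0!2!5!3!] = √(43200/7)
  +(−1)^0/∏(0,0,1,0,5,2)! = 1/240  (running 1/240)
⟨..|..⟩ = √(43200/7)·(1/240) = +0.327327

+0.327327  (= +√(3/28))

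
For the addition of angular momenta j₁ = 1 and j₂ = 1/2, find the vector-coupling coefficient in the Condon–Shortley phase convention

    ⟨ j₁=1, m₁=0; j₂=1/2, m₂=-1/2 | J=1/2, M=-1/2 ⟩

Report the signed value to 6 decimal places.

+0.577350  (= +√(1/3))

√[2·1!1!0!/3! · 1!1!0!1!0!1!] = √(1/3)
  +(−1)^0/∏(0,1,1,0,0,0)! = 1  (running 1)
⟨..|..⟩ = √(1/3)·(1) = +0.577350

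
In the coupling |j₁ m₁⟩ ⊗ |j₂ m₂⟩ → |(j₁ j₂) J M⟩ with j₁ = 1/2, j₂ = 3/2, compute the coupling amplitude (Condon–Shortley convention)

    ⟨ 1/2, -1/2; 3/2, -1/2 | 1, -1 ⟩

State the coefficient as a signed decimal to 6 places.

triangle: 1!·0!·2!/4! = 2/24
(j±m)!: 0!·1!·1!·2!·0!·2! = 4
prefactor² = (2J+1)·Δ·N² = 1
  k=1: −1/(1!·0!·0!·0!·0!·2!) = -1/2
Σ = -1/2  ⇒  CG² = 1·(-1/2)² = 1/4
CG = −√(1/4) = -0.500000

−√(1/4) ≈ -0.500000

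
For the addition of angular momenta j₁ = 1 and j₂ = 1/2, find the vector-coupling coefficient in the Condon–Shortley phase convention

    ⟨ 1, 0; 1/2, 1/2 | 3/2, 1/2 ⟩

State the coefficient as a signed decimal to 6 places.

√[4·0!2!1!/4! · 1!1!1!0!2!1!] = √(2/3)
  +(−1)^0/∏(0,0,1,1,1,0)! = 1  (running 1)
⟨..|..⟩ = √(2/3)·(1) = +0.816497

+0.816497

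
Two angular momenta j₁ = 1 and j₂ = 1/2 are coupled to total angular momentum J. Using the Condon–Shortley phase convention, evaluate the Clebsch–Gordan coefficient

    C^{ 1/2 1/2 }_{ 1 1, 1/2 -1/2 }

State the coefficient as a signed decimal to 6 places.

+0.816497

√[2·1!1!0!/3! · 2!0!0!1!1!0!] = √(2/3)
  +(−1)^0/∏(0,1,0,0,1,0)! = 1  (running 1)
⟨..|..⟩ = √(2/3)·(1) = +0.816497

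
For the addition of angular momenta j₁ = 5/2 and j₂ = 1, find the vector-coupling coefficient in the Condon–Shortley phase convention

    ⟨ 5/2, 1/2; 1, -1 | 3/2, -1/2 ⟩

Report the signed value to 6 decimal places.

j₁+j₂−J=2  J+j₁−j₂=3  J−j₁+j₂=0  j₁+j₂+J+1=6
(j₁±m₁, j₂±m₂, J±M) = (3,2,0,2,1,2)
P² = 16/5
sum k=0..0:
  [0] +1/4 = 1/4
S = 1/4
C² = P²·S² = 1/5 ; C = +0.447214

+0.447214  (= +√(1/5))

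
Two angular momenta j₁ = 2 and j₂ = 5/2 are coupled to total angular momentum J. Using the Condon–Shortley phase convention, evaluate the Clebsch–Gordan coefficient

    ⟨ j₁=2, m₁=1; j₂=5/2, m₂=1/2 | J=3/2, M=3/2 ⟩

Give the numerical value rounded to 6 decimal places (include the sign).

triangle: 3!·1!·2!/7! = 12/5040
(j±m)!: 3!·1!·3!·2!·3!·0! = 432
prefactor² = (2J+1)·Δ·N² = 144/35
  k=1: −1/(1!·2!·0!·2!·1!·0!) = -1/4
Σ = -1/4  ⇒  CG² = 144/35·(-1/4)² = 9/35
CG = −√(9/35) = -0.507093

−√(9/35) = -0.507093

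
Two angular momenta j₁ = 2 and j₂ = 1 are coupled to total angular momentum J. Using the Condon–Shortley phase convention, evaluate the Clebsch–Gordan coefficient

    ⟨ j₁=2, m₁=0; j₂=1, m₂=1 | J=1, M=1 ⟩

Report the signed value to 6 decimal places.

√[3·2!2!0!/5! · 2!2!2!0!2!0!] = √(8/5)
  +(−1)^2/∏(2,0,0,0,2,0)! = 1/4  (running 1/4)
⟨..|..⟩ = √(8/5)·(1/4) = +0.316228

+√(1/10) = +0.316228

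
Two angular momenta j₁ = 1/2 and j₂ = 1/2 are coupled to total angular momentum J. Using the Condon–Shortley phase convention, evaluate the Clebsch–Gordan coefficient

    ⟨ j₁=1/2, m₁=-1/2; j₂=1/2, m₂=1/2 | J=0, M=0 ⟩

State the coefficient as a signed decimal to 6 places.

j₁+j₂−J=1  J+j₁−j₂=0  J−j₁+j₂=0  j₁+j₂+J+1=2
(j₁±m₁, j₂±m₂, J±M) = (0,1,1,0,0,0)
P² = 1/2
sum k=1..1:
  [1] −1/1 = -1
S = -1
C² = P²·S² = 1/2 ; C = -0.707107

-0.707107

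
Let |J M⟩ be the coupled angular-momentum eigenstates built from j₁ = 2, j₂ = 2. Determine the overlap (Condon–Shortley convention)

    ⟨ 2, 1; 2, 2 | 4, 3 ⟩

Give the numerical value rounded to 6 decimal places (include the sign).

√[9·0!4!4!/9! · 3!1!4!0!7!1!] = √(10368)
  +(−1)^0/∏(0,0,1,4,3,0)! = 1/144  (running 1/144)
⟨..|..⟩ = √(10368)·(1/144) = +0.707107

+0.707107  (= +√(1/2))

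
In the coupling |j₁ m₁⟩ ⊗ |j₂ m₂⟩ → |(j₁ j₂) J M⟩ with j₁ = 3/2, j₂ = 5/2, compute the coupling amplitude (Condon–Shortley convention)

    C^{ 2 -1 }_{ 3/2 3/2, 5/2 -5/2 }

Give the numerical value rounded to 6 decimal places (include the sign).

j₁+j₂−J=2  J+j₁−j₂=1  J−j₁+j₂=3  j₁+j₂+J+1=7
(j₁±m₁, j₂±m₂, J±M) = (3,0,0,5,1,3)
P² = 360/7
sum k=0..0:
  [0] +1/12 = 1/12
S = 1/12
C² = P²·S² = 5/14 ; C = +0.597614

+√(5/14) = +0.597614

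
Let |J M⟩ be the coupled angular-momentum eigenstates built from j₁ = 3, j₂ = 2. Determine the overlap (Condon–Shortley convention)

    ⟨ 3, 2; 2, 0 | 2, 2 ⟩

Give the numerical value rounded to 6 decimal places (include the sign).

-0.597614

j₁+j₂−J=3  J+j₁−j₂=3  J−j₁+j₂=1  j₁+j₂+J+1=8
(j₁±m₁, j₂±m₂, J±M) = (5,1,2,2,4,0)
P² = 360/7
sum k=1..1:
  [1] −1/12 = -1/12
S = -1/12
C² = P²·S² = 5/14 ; C = -0.597614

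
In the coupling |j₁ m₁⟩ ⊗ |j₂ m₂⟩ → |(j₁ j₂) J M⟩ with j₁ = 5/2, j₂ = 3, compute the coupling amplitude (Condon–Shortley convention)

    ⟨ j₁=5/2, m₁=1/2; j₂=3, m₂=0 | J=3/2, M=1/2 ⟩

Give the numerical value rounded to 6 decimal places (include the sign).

+0.338062

j₁+j₂−J=4  J+j₁−j₂=1  J−j₁+j₂=2  j₁+j₂+J+1=8
(j₁±m₁, j₂±m₂, J±M) = (3,2,3,3,2,1)
P² = 144/35
sum k=1..2:
  [1] −1/12 = -1/12
  [2] +1/4 = 1/4
S = 1/6
C² = P²·S² = 4/35 ; C = +0.338062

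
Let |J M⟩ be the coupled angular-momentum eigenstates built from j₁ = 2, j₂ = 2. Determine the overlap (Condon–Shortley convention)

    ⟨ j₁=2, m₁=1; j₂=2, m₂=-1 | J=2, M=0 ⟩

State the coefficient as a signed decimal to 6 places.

+0.267261

√[5·2!2!2!/7! · 3!1!1!3!2!2!] = √(8/7)
  +(−1)^0/∏(0,2,1,1,1,1)! = 1/2  (running 1/2)
  +(−1)^1/∏(1,1,0,0,2,2)! = -1/4  (running 1/4)
⟨..|..⟩ = √(8/7)·(1/4) = +0.267261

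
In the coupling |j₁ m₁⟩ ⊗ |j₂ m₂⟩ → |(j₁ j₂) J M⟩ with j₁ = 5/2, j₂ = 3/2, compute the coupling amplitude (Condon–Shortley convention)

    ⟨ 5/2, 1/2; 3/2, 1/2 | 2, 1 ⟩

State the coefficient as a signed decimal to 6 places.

√[5·2!3!1!/7! · 3!2!2!1!3!1!] = √(12/7)
  +(−1)^1/∏(1,1,1,1,2,0)! = -1/2  (running -1/2)
  +(−1)^2/∏(2,0,0,0,3,1)! = 1/12  (running -5/12)
⟨..|..⟩ = √(12/7)·(-5/12) = -0.545545

−√(25/84) ≈ -0.545545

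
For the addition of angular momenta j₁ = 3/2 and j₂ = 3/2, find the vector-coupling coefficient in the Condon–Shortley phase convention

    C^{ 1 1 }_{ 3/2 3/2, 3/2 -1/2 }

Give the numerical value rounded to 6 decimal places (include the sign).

√[3·2!1!1!/5! · 3!0!1!2!2!0!] = √(6/5)
  +(−1)^0/∏(0,2,0,1,1,0)! = 1/2  (running 1/2)
⟨..|..⟩ = √(6/5)·(1/2) = +0.547723

+0.547723  (= +√(3/10))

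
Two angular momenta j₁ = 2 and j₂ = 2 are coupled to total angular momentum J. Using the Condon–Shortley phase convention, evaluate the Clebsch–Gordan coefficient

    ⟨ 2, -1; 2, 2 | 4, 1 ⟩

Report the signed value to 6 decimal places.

+0.267261

√[9·0!4!4!/9! · 1!3!4!0!5!3!] = √(10368/7)
  +(−1)^0/∏(0,0,3,4,1,0)! = 1/144  (running 1/144)
⟨..|..⟩ = √(10368/7)·(1/144) = +0.267261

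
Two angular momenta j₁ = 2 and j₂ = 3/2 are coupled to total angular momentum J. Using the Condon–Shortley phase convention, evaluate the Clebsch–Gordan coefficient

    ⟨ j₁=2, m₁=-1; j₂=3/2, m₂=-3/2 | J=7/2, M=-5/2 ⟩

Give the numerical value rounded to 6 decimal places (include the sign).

+0.755929

triangle: 0!*4!*3!/8! = 144/40320
(j±m)!: 1!*3!*0!*3!*1!*6! = 25920
prefactor² = (2J+1)*Δ*N² = 5184/7
  k=0: +1/(0!*0!*3!*0!*1!*3!) = 1/36
Σ = 1/36  ⇒  CG² = 5184/7*1/36² = 4/7
CG = +√(4/7) = +0.755929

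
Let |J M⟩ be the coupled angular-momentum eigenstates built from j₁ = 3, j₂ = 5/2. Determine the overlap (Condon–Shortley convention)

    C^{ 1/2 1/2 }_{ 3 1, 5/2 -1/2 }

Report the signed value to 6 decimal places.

+0.436436  (= +√(4/21))

triangle: 5!×1!×0!/7! = 120/5040
(j±m)!: 4!×2!×2!×3!×1!×0! = 576
prefactor² = (2J+1)×Δ×N² = 192/7
  k=2: +1/(2!×3!×0!×0!×1!×0!) = 1/12
Σ = 1/12  ⇒  CG² = 192/7×1/12² = 4/21
CG = +√(4/21) = +0.436436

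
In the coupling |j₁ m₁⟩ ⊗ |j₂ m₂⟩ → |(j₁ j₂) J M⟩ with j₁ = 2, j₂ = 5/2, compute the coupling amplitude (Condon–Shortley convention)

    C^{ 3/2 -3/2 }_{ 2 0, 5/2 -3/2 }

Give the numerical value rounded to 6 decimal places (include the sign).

−√(12/35) ≈ -0.585540

√[4·3!1!2!/7! · 2!2!1!4!0!3!] = √(192/35)
  +(−1)^1/∏(1,2,1,0,0,2)! = -1/4  (running -1/4)
⟨..|..⟩ = √(192/35)·(-1/4) = -0.585540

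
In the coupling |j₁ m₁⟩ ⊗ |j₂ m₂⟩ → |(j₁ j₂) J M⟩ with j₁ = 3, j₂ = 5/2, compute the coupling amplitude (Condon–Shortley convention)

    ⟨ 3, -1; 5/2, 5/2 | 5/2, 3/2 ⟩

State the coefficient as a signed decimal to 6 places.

triangle: 3!×3!×2!/9! = 72/362880
(j±m)!: 2!×4!×5!×0!×4!×1! = 138240
prefactor² = (2J+1)×Δ×N² = 1152/7
  k=3: −1/(3!×0!×1!×2!×2!×0!) = -1/24
Σ = -1/24  ⇒  CG² = 1152/7×(-1/24)² = 2/7
CG = −√(2/7) = -0.534522

-0.534522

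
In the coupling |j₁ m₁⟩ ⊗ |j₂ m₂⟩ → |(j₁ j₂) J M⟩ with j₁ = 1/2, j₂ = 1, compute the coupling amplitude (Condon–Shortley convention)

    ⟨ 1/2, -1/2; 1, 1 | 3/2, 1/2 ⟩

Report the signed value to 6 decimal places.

+√(1/3) = +0.577350

triangle: 0!×1!×2!/4! = 2/24
(j±m)!: 0!×1!×2!×0!×2!×1! = 4
prefactor² = (2J+1)×Δ×N² = 4/3
  k=0: +1/(0!×0!×1!×2!×0!×0!) = 1/2
Σ = 1/2  ⇒  CG² = 4/3×1/2² = 1/3
CG = +√(1/3) = +0.577350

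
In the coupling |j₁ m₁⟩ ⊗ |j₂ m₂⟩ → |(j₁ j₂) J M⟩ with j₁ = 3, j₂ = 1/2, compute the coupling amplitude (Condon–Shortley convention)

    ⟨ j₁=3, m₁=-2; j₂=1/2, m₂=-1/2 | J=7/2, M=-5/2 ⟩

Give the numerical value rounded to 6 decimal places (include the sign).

+√(6/7) ≈ +0.925820

j₁+j₂−J=0  J+j₁−j₂=6  J−j₁+j₂=1  j₁+j₂+J+1=8
(j₁±m₁, j₂±m₂, J±M) = (1,5,0,1,1,6)
P² = 86400/7
sum k=0..0:
  [0] +1/120 = 1/120
S = 1/120
C² = P²·S² = 6/7 ; C = +0.925820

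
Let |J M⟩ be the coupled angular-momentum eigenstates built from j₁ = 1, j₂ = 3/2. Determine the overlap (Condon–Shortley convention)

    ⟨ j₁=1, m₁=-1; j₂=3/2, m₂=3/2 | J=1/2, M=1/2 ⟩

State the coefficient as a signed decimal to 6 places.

j₁+j₂−J=2  J+j₁−j₂=0  J−j₁+j₂=1  j₁+j₂+J+1=4
(j₁±m₁, j₂±m₂, J±M) = (0,2,3,0,1,0)
P² = 2
sum k=2..2:
  [2] +1/2 = 1/2
S = 1/2
C² = P²·S² = 1/2 ; C = +0.707107

+0.707107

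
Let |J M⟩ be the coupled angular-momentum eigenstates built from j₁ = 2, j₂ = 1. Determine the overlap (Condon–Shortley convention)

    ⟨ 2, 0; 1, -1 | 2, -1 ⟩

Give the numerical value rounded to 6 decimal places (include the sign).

+0.707107

triangle: 1!×3!×1!/6! = 6/720
(j±m)!: 2!×2!×0!×2!×1!×3! = 48
prefactor² = (2J+1)×Δ×N² = 2
  k=0: +1/(0!×1!×2!×0!×1!×1!) = 1/2
Σ = 1/2  ⇒  CG² = 2×1/2² = 1/2
CG = +√(1/2) = +0.707107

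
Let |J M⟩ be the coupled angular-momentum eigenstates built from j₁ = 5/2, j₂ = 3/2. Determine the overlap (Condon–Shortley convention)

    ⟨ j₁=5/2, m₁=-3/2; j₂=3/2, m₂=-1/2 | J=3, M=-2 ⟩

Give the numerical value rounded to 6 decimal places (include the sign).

triangle: 1!·4!·2!/8! = 48/40320
(j±m)!: 1!·4!·1!·2!·1!·5! = 5760
prefactor² = (2J+1)·Δ·N² = 48
  k=0: +1/(0!·1!·4!·1!·0!·1!) = 1/24
  k=1: −1/(1!·0!·3!·0!·1!·2!) = -1/12
Σ = -1/24  ⇒  CG² = 48·(-1/24)² = 1/12
CG = −√(1/12) = -0.288675

-0.288675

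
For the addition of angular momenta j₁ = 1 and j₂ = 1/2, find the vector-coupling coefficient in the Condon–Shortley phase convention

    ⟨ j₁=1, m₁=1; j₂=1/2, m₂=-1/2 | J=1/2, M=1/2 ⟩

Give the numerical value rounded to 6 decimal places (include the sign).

√[2·1!1!0!/3! · 2!0!0!1!1!0!] = √(2/3)
  +(−1)^0/∏(0,1,0,0,1,0)! = 1  (running 1)
⟨..|..⟩ = √(2/3)·(1) = +0.816497

+√(2/3) ≈ +0.816497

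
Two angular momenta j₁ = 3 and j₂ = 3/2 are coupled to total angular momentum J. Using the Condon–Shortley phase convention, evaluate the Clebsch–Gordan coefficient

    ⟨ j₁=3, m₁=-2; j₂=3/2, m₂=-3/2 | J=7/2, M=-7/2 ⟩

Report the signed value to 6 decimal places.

j₁+j₂−J=1  J+j₁−j₂=5  J−j₁+j₂=2  j₁+j₂+J+1=9
(j₁±m₁, j₂±m₂, J±M) = (1,5,0,3,0,7)
P² = 19200
sum k=0..0:
  [0] +1/240 = 1/240
S = 1/240
C² = P²·S² = 1/3 ; C = +0.577350

+0.577350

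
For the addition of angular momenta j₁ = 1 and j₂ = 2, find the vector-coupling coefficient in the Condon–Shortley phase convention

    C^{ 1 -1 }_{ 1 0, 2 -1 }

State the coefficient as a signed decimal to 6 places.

√[3·2!0!2!/5! · 1!1!1!3!0!2!] = √(6/5)
  +(−1)^1/∏(1,1,0,0,0,2)! = -1/2  (running -1/2)
⟨..|..⟩ = √(6/5)·(-1/2) = -0.547723

-0.547723  (= −√(3/10))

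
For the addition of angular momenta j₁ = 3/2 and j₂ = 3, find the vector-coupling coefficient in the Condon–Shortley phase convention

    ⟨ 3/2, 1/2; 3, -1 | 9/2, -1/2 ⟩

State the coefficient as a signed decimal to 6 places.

triangle: 0!·3!·6!/10! = 4320/3628800
(j±m)!: 2!·1!·2!·4!·4!·5! = 276480
prefactor² = (2J+1)·Δ·N² = 23040/7
  k=0: +1/(0!·0!·1!·2!·2!·4!) = 1/96
Σ = 1/96  ⇒  CG² = 23040/7·1/96² = 5/14
CG = +√(5/14) = +0.597614

+0.597614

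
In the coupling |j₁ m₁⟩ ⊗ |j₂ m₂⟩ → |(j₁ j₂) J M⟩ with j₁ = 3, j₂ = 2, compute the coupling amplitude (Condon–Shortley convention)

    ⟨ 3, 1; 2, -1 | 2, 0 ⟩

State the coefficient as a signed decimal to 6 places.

−√(1/7) ≈ -0.377964

triangle: 3!*3!*1!/8! = 36/40320
(j±m)!: 4!*2!*1!*3!*2!*2! = 1152
prefactor² = (2J+1)*Δ*N² = 36/7
  k=0: +1/(0!*3!*2!*1!*1!*0!) = 1/12
  k=1: −1/(1!*2!*1!*0!*2!*1!) = -1/4
Σ = -1/6  ⇒  CG² = 36/7*(-1/6)² = 1/7
CG = −√(1/7) = -0.377964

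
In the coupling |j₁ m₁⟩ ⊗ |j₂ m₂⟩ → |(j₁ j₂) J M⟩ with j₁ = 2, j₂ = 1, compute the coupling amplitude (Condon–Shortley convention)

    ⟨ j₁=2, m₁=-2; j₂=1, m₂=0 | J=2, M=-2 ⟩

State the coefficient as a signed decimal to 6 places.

−√(2/3) ≈ -0.816497

triangle: 1!·3!·1!/6! = 6/720
(j±m)!: 0!·4!·1!·1!·0!·4! = 576
prefactor² = (2J+1)·Δ·N² = 24
  k=1: −1/(1!·0!·3!·0!·0!·1!) = -1/6
Σ = -1/6  ⇒  CG² = 24·(-1/6)² = 2/3
CG = −√(2/3) = -0.816497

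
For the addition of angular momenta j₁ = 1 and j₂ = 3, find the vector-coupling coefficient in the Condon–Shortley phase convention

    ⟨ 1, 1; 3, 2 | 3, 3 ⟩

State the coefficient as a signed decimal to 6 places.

√[7·1!1!5!/8! · 2!0!5!1!6!0!] = √(3600)
  +(−1)^0/∏(0,1,0,5,1,0)! = 1/120  (running 1/120)
⟨..|..⟩ = √(3600)·(1/120) = +0.500000

+√(1/4) = +0.500000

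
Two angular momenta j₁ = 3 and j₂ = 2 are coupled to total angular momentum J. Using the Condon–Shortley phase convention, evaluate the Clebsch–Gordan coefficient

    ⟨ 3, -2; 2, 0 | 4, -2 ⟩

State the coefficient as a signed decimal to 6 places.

j₁+j₂−J=1  J+j₁−j₂=5  J−j₁+j₂=3  j₁+j₂+J+1=10
(j₁±m₁, j₂±m₂, J±M) = (1,5,2,2,2,6)
P² = 8640/7
sum k=0..1:
  [0] +1/240 = 1/240
  [1] −1/48 = -1/48
S = -1/60
C² = P²·S² = 12/35 ; C = -0.585540

−√(12/35) = -0.585540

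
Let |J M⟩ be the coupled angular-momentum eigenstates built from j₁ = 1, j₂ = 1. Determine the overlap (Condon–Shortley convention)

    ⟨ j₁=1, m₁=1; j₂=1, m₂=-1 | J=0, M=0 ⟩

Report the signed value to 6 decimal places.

j₁+j₂−J=2  J+j₁−j₂=0  J−j₁+j₂=0  j₁+j₂+J+1=3
(j₁±m₁, j₂±m₂, J±M) = (2,0,0,2,0,0)
P² = 4/3
sum k=0..0:
  [0] +1/2 = 1/2
S = 1/2
C² = P²·S² = 1/3 ; C = +0.577350

+√(1/3) = +0.577350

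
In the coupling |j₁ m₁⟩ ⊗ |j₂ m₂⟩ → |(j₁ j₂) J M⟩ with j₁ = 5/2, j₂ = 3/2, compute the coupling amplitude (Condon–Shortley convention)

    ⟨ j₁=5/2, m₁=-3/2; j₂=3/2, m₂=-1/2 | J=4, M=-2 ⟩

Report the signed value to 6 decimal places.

j₁+j₂−J=0  J+j₁−j₂=5  J−j₁+j₂=3  j₁+j₂+J+1=9
(j₁±m₁, j₂±m₂, J±M) = (1,4,1,2,2,6)
P² = 8640/7
sum k=0..0:
  [0] +1/48 = 1/48
S = 1/48
C² = P²·S² = 15/28 ; C = +0.731925

+√(15/28) ≈ +0.731925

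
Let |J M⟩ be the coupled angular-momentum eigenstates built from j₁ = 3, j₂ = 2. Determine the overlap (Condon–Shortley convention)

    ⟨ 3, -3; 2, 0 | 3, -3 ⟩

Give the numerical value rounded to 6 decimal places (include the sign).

+0.645497  (= +√(5/12))

triangle: 2!*4!*2!/9! = 96/362880
(j±m)!: 0!*6!*2!*2!*0!*6! = 2073600
prefactor² = (2J+1)*Δ*N² = 3840
  k=2: +1/(2!*0!*4!*0!*0!*2!) = 1/96
Σ = 1/96  ⇒  CG² = 3840*1/96² = 5/12
CG = +√(5/12) = +0.645497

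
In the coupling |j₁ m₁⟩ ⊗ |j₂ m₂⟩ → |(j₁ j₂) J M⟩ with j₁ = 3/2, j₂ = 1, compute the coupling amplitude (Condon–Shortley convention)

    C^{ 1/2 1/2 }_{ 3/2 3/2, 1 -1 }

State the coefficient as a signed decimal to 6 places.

+√(1/2) ≈ +0.707107

j₁+j₂−J=2  J+j₁−j₂=1  J−j₁+j₂=0  j₁+j₂+J+1=4
(j₁±m₁, j₂±m₂, J±M) = (3,0,0,2,1,0)
P² = 2
sum k=0..0:
  [0] +1/2 = 1/2
S = 1/2
C² = P²·S² = 1/2 ; C = +0.707107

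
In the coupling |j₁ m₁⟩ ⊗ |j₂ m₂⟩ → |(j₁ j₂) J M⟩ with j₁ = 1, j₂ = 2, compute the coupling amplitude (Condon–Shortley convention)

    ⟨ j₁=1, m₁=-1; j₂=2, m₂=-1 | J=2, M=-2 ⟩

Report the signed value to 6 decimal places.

j₁+j₂−J=1  J+j₁−j₂=1  J−j₁+j₂=3  j₁+j₂+J+1=6
(j₁±m₁, j₂±m₂, J±M) = (0,2,1,3,0,4)
P² = 12
sum k=1..1:
  [1] −1/6 = -1/6
S = -1/6
C² = P²·S² = 1/3 ; C = -0.577350

-0.577350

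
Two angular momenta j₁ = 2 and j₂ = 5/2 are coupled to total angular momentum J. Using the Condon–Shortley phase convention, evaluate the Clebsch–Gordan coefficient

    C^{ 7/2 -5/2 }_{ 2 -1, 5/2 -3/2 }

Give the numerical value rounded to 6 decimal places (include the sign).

triangle: 1!·3!·4!/9! = 144/362880
(j±m)!: 1!·3!·1!·4!·1!·6! = 103680
prefactor² = (2J+1)·Δ·N² = 2304/7
  k=0: +1/(0!·1!·3!·1!·0!·3!) = 1/36
  k=1: −1/(1!·0!·2!·0!·1!·4!) = -1/48
Σ = 1/144  ⇒  CG² = 2304/7·1/144² = 1/63
CG = +√(1/63) = +0.125988

+√(1/63) = +0.125988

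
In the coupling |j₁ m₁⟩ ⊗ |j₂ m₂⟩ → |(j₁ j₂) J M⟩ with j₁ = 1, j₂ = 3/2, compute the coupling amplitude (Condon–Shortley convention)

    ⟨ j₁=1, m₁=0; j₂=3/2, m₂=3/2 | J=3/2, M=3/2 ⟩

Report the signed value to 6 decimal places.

-0.774597

j₁+j₂−J=1  J+j₁−j₂=1  J−j₁+j₂=2  j₁+j₂+J+1=5
(j₁±m₁, j₂±m₂, J±M) = (1,1,3,0,3,0)
P² = 12/5
sum k=1..1:
  [1] −1/2 = -1/2
S = -1/2
C² = P²·S² = 3/5 ; C = -0.774597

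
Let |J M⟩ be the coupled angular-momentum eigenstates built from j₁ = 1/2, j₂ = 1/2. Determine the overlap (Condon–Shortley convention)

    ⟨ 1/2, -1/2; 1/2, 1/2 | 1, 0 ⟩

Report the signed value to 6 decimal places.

triangle: 0!·1!·1!/3! = 1/6
(j±m)!: 0!·1!·1!·0!·1!·1! = 1
prefactor² = (2J+1)·Δ·N² = 1/2
  k=0: +1/(0!·0!·1!·1!·0!·0!) = 1
Σ = 1  ⇒  CG² = 1/2·1² = 1/2
CG = +√(1/2) = +0.707107

+√(1/2) = +0.707107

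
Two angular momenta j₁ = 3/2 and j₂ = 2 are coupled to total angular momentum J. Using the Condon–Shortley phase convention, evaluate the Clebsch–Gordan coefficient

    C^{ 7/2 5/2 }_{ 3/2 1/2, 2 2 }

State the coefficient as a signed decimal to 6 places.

+√(3/7) = +0.654654

j₁+j₂−J=0  J+j₁−j₂=3  J−j₁+j₂=4  j₁+j₂+J+1=8
(j₁±m₁, j₂±m₂, J±M) = (2,1,4,0,6,1)
P² = 6912/7
sum k=0..0:
  [0] +1/48 = 1/48
S = 1/48
C² = P²·S² = 3/7 ; C = +0.654654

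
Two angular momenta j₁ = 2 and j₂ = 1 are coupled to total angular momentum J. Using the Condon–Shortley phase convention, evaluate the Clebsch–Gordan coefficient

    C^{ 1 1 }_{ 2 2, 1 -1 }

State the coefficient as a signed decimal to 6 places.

triangle: 2!×2!×0!/5! = 4/120
(j±m)!: 4!×0!×0!×2!×2!×0! = 96
prefactor² = (2J+1)×Δ×N² = 48/5
  k=0: +1/(0!×2!×0!×0!×2!×0!) = 1/4
Σ = 1/4  ⇒  CG² = 48/5×1/4² = 3/5
CG = +√(3/5) = +0.774597

+√(3/5) = +0.774597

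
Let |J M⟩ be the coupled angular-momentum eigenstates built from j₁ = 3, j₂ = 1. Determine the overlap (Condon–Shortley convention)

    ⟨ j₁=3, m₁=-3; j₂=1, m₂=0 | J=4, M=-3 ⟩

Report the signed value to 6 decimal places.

j₁+j₂−J=0  J+j₁−j₂=6  J−j₁+j₂=2  j₁+j₂+J+1=9
(j₁±m₁, j₂±m₂, J±M) = (0,6,1,1,1,7)
P² = 129600
sum k=0..0:
  [0] +1/720 = 1/720
S = 1/720
C² = P²·S² = 1/4 ; C = +0.500000

+√(1/4) ≈ +0.500000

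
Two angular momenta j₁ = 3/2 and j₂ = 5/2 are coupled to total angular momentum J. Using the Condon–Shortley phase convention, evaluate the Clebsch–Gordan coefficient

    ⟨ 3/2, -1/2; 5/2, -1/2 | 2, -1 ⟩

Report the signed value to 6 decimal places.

√[5·2!1!3!/7! · 1!2!2!3!1!3!] = √(12/7)
  +(−1)^1/∏(1,1,1,1,0,2)! = -1/2  (running -1/2)
  +(−1)^2/∏(2,0,0,0,1,3)! = 1/12  (running -5/12)
⟨..|..⟩ = √(12/7)·(-5/12) = -0.545545

−√(25/84) ≈ -0.545545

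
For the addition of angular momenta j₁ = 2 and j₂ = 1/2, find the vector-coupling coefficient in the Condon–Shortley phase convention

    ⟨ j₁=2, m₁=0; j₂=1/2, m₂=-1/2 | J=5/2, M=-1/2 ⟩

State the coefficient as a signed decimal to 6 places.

triangle: 0!×4!×1!/6! = 24/720
(j±m)!: 2!×2!×0!×1!×2!×3! = 48
prefactor² = (2J+1)×Δ×N² = 48/5
  k=0: +1/(0!×0!×2!×0!×2!×1!) = 1/4
Σ = 1/4  ⇒  CG² = 48/5×1/4² = 3/5
CG = +√(3/5) = +0.774597

+0.774597  (= +√(3/5))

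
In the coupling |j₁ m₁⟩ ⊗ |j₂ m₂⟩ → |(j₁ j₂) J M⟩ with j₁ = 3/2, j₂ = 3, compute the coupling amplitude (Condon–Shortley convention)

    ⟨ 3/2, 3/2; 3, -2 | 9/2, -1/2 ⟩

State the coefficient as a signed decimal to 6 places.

+√(1/21) = +0.218218

triangle: 0!*3!*6!/10! = 4320/3628800
(j±m)!: 3!*0!*1!*5!*4!*5! = 2073600
prefactor² = (2J+1)*Δ*N² = 172800/7
  k=0: +1/(0!*0!*0!*1!*3!*5!) = 1/720
Σ = 1/720  ⇒  CG² = 172800/7*1/720² = 1/21
CG = +√(1/21) = +0.218218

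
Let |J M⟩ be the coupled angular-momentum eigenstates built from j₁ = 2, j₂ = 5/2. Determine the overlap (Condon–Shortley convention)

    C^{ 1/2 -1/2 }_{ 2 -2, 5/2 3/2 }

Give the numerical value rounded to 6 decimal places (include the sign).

j₁+j₂−J=4  J+j₁−j₂=0  J−j₁+j₂=1  j₁+j₂+J+1=6
(j₁±m₁, j₂±m₂, J±M) = (0,4,4,1,0,1)
P² = 192/5
sum k=4..4:
  [4] +1/24 = 1/24
S = 1/24
C² = P²·S² = 1/15 ; C = +0.258199

+0.258199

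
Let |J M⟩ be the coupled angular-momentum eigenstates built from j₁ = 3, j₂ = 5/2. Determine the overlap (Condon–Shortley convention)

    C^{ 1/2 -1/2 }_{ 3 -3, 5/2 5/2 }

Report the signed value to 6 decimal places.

−√(2/7) ≈ -0.534522

triangle: 5!·1!·0!/7! = 120/5040
(j±m)!: 0!·6!·5!·0!·0!·1! = 86400
prefactor² = (2J+1)·Δ·N² = 28800/7
  k=5: −1/(5!·0!·1!·0!·0!·0!) = -1/120
Σ = -1/120  ⇒  CG² = 28800/7·(-1/120)² = 2/7
CG = −√(2/7) = -0.534522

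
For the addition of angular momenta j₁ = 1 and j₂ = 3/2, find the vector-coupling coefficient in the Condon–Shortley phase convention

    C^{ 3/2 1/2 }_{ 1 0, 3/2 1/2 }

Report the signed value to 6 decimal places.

√[4·1!1!2!/5! · 1!1!2!1!2!1!] = √(4/15)
  +(−1)^0/∏(0,1,1,2,0,0)! = 1/2  (running 1/2)
  +(−1)^1/∏(1,0,0,1,1,1)! = -1  (running -1/2)
⟨..|..⟩ = √(4/15)·(-1/2) = -0.258199

−√(1/15) ≈ -0.258199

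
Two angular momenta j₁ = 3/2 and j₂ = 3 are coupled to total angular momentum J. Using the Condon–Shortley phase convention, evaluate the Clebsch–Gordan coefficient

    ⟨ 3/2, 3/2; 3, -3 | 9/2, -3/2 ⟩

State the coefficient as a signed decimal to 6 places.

triangle: 0!·3!·6!/10! = 4320/3628800
(j±m)!: 3!·0!·0!·6!·3!·6! = 18662400
prefactor² = (2J+1)·Δ·N² = 1555200/7
  k=0: +1/(0!·0!·0!·0!·3!·6!) = 1/4320
Σ = 1/4320  ⇒  CG² = 1555200/7·1/4320² = 1/84
CG = +√(1/84) = +0.109109

+√(1/84) ≈ +0.109109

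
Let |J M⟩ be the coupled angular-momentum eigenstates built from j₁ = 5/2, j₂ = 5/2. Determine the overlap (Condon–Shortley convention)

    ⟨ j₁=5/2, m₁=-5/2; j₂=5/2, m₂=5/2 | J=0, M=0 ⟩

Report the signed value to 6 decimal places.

-0.408248

triangle: 5!*0!*0!/6! = 120/720
(j±m)!: 0!*5!*5!*0!*0!*0! = 14400
prefactor² = (2J+1)*Δ*N² = 2400
  k=5: −1/(5!*0!*0!*0!*0!*0!) = -1/120
Σ = -1/120  ⇒  CG² = 2400*(-1/120)² = 1/6
CG = −√(1/6) = -0.408248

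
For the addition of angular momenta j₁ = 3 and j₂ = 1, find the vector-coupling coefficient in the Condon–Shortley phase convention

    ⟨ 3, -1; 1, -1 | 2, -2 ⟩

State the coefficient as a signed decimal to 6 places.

j₁+j₂−J=2  J+j₁−j₂=4  J−j₁+j₂=0  j₁+j₂+J+1=7
(j₁±m₁, j₂±m₂, J±M) = (2,4,0,2,0,4)
P² = 768/7
sum k=0..0:
  [0] +1/48 = 1/48
S = 1/48
C² = P²·S² = 1/21 ; C = +0.218218

+0.218218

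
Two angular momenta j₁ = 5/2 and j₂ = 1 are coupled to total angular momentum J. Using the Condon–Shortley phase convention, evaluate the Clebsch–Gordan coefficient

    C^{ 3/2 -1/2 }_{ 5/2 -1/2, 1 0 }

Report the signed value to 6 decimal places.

-0.632456  (= −√(2/5))

triangle: 2!·3!·0!/6! = 12/720
(j±m)!: 2!·3!·1!·1!·1!·2! = 24
prefactor² = (2J+1)·Δ·N² = 8/5
  k=1: −1/(1!·1!·2!·0!·1!·0!) = -1/2
Σ = -1/2  ⇒  CG² = 8/5·(-1/2)² = 2/5
CG = −√(2/5) = -0.632456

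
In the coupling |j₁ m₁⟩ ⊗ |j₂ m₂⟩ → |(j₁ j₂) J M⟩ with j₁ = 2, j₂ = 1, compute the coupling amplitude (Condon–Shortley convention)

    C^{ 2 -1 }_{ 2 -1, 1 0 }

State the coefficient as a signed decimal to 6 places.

−√(1/6) = -0.408248

√[5·1!3!1!/6! · 1!3!1!1!1!3!] = √(3/2)
  +(−1)^0/∏(0,1,3,1,0,0)! = 1/6  (running 1/6)
  +(−1)^1/∏(1,0,2,0,1,1)! = -1/2  (running -1/3)
⟨..|..⟩ = √(3/2)·(-1/3) = -0.408248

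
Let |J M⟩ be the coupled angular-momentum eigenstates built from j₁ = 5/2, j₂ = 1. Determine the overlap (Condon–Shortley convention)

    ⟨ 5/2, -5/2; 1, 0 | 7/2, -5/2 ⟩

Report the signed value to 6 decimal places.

√[8·0!5!2!/8! · 0!5!1!1!1!6!] = √(28800/7)
  +(−1)^0/∏(0,0,5,1,0,1)! = 1/120  (running 1/120)
⟨..|..⟩ = √(28800/7)·(1/120) = +0.534522

+√(2/7) = +0.534522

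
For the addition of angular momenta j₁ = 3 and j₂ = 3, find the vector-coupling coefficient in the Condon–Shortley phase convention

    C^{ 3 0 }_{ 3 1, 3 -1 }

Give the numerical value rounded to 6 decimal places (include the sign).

-0.408248  (= −√(1/6))

triangle: 3!×3!×3!/10! = 216/3628800
(j±m)!: 4!×2!×2!×4!×3!×3! = 82944
prefactor² = (2J+1)×Δ×N² = 864/25
  k=0: +1/(0!×3!×2!×2!×1!×1!) = 1/24
  k=1: −1/(1!×2!×1!×1!×2!×2!) = -1/8
  k=2: +1/(2!×1!×0!×0!×3!×3!) = 1/72
Σ = -5/72  ⇒  CG² = 864/25×(-5/72)² = 1/6
CG = −√(1/6) = -0.408248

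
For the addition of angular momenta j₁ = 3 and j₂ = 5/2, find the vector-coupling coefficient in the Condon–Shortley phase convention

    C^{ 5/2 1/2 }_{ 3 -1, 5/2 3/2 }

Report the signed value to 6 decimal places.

+√(1/35) ≈ +0.169031

√[6·3!3!2!/9! · 2!4!4!1!3!2!] = √(576/35)
  +(−1)^2/∏(2,1,2,2,1,0)! = 1/8  (running 1/8)
  +(−1)^3/∏(3,0,1,1,2,1)! = -1/12  (running 1/24)
⟨..|..⟩ = √(576/35)·(1/24) = +0.169031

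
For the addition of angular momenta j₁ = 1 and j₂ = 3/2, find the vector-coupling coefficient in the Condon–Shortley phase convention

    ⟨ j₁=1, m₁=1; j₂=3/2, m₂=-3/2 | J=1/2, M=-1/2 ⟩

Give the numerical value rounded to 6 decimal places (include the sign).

j₁+j₂−J=2  J+j₁−j₂=0  J−j₁+j₂=1  j₁+j₂+J+1=4
(j₁±m₁, j₂±m₂, J±M) = (2,0,0,3,0,1)
P² = 2
sum k=0..0:
  [0] +1/2 = 1/2
S = 1/2
C² = P²·S² = 1/2 ; C = +0.707107

+√(1/2) ≈ +0.707107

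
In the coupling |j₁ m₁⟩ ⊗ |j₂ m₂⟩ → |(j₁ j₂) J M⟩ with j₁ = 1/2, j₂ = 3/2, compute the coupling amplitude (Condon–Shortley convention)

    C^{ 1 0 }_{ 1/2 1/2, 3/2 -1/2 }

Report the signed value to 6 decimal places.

+√(1/2) = +0.707107

triangle: 1!×0!×2!/4! = 2/24
(j±m)!: 1!×0!×1!×2!×1!×1! = 2
prefactor² = (2J+1)×Δ×N² = 1/2
  k=0: +1/(0!×1!×0!×1!×0!×1!) = 1
Σ = 1  ⇒  CG² = 1/2×1² = 1/2
CG = +√(1/2) = +0.707107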